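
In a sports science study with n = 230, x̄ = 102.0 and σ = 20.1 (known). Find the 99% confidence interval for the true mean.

CI = x̄ ± z*(σ/√n) = 102.0 ± 2.576(20.1/√230) = 102.0 ± 3.41 = (98.59, 105.41)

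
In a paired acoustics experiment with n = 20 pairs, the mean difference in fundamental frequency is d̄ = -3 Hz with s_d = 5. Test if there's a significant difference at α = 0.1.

t = d̄/(s_d/√n) = -3/(5/√20) = -2.683. df = 19, critical t = ±1.729. Reject H₀.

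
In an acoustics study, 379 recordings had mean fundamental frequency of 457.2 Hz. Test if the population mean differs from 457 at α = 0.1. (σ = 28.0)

z = (x̄ - μ₀)/(σ/√n) = (457.2 - 457)/(28.0/√379) = 0.139. Critical value: ±1.645. Since |0.139| ≤ 1.645, Fail to reject H₀.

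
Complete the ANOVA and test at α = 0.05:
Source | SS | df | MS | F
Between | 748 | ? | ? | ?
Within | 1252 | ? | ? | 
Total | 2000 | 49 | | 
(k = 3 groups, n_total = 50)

df_between = 2, df_within = 47. MS_between = 374.0, MS_within = 26.64. F = 14.04, F_crit ≈ 3.195. Reject H₀.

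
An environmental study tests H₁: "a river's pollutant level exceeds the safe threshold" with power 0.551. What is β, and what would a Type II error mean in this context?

β = 1 - power = 1 - 0.551 = 0.449. A Type II error is failing to reject H₀ when H₀ is false (false negative) — here, failing to conclude that a river's pollutant level exceeds the safe threshold when in fact it is true. Consequence: allowing unsafe pollution to continue.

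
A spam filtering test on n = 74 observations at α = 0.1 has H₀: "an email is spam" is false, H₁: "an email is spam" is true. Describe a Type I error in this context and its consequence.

Type I error: rejecting H₀ when it is true — concluding that an email is spam when in fact it is not. Consequence: a legitimate email is sent to the spam folder and the user misses it.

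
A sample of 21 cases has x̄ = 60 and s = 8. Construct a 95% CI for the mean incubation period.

CI = x̄ ± t*(s/√n) = 60 ± 2.086(8/√21) = (56.36, 63.64)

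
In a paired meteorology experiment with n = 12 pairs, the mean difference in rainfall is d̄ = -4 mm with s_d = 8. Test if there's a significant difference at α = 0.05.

t = d̄/(s_d/√n) = -4/(8/√12) = -1.732. df = 11, critical t = ±2.201. Fail to reject H₀.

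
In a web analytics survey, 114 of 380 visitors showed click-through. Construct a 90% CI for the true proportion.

p̂ = 0.3. CI = p̂ ± z*√(p̂(1-p̂)/n) = (0.261, 0.339)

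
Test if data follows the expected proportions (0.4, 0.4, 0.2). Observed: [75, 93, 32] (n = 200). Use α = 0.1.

Expected: [80.0, 80.0, 40.0]. χ² = 4.025. df = 2, critical = 4.605. Fail to reject H₀.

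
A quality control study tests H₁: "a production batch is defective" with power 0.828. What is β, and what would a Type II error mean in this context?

β = 1 - power = 1 - 0.828 = 0.172. A Type II error is failing to reject H₀ when H₀ is false (false negative) — here, failing to conclude that a production batch is defective when in fact it is true. Consequence: shipping a defective batch — faulty products reach customers.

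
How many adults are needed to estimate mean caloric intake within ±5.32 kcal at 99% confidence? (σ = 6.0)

n = (z*σ/E)² = (2.576×6.0/5.32)² = 8.4 → n = 9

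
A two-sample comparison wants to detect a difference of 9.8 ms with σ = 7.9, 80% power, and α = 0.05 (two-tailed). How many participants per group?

n per group = 2(z_α/2 + z_β)²σ²/d² = 2×(1.96 + 0.84)²×7.9²/9.8² = 10.2 → n = 11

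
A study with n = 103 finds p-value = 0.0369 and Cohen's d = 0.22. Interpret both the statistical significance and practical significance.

Statistically significant (p = 0.0369 < 0.05). Cohen's d = 0.22 indicates a small effect size. Both statistical and practical significance should be considered.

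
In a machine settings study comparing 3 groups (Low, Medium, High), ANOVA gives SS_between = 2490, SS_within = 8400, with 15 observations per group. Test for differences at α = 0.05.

df_between = 2, df_within = 42. F = MS_between/MS_within = 1245.0/200.0 = 6.225. F_crit ≈ 3.22. Reject H₀. At least one mean differs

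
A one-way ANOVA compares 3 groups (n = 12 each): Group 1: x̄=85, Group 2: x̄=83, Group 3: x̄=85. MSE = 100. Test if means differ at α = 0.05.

Grand mean = 84.33. SS_between = 32.0, MS_between = 16.0. F = 0.16, F_crit ≈ 3.285. Fail to reject H₀.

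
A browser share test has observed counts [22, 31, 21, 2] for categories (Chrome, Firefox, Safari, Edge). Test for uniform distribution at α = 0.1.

Expected = 19 each. χ² = Σ(O-E)²/E = 23.474. df = 3, critical value = 6.251. Reject H₀.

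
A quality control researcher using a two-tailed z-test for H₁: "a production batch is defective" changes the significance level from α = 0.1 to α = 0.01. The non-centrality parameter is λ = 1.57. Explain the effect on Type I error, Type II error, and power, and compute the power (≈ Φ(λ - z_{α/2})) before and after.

Decreasing α from 0.1 to 0.01:
• Type I error rate decreases (α is the Type I rate by definition).
• Critical value moves from z_{α/2} = 1.645 to 2.576, so power = Φ(λ - z_{α/2}) goes from Φ(1.57 - 1.645) = 0.47 to Φ(1.57 - 2.576) = 0.157.
• Type II error rate β = 1 - power therefore increases (0.53 → 0.843).
Appropriate when false positives are costly — here, scrapping a good batch — wasted material and cost for no reason.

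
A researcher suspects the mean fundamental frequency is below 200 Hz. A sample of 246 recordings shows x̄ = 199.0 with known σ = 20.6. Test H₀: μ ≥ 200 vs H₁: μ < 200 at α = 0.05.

z = -0.761. Critical value: -1.645. Fail to reject H₀.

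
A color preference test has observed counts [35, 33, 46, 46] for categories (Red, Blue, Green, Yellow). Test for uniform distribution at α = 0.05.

Expected = 40 each. χ² = Σ(O-E)²/E = 3.65. df = 3, critical value = 7.815. Fail to reject H₀.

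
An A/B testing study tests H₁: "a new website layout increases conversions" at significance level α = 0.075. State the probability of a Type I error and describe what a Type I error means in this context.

P(Type I error) = α = 0.075. A Type I error is rejecting H₀ when H₀ is actually true (false positive) — here, concluding that a new website layout increases conversions when in fact this is not the case. Consequence: rolling out a layout that doesn't actually help — wasted engineering effort.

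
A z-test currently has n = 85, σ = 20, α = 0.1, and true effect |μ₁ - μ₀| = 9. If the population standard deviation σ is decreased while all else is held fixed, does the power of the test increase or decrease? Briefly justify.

Power increases: a smaller σ shrinks the standard error σ/√n, moving the sampling distribution under H₁ further from the critical value.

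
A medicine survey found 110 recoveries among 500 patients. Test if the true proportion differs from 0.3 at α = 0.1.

p̂ = 0.22, p₀ = 0.3. z = (p̂ - p₀)/√(p₀(1-p₀)/n) = -3.904. Critical: ±1.645. Reject H₀.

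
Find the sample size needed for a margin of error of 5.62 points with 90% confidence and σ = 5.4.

n = (z*σ/E)² = (1.645×5.4/5.62)² = 2.5 → n = 3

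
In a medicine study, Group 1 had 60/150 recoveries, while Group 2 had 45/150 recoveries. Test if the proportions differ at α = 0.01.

p̂₁ = 0.4, p̂₂ = 0.3, pooled p̂ = 0.35. z = 1.816. Critical: ±2.576. Fail to reject H₀.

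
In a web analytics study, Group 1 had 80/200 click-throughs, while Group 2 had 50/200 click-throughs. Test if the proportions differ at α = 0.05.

p̂₁ = 0.4, p̂₂ = 0.25, pooled p̂ = 0.325. z = 3.203. Critical: ±1.96. Reject H₀.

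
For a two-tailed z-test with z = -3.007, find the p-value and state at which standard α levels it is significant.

p = 2·P(Z > |-3.007|) = 2·(1 - Φ(3.007)) ≈ 0.0026. Significant at α = 0.1; Significant at α = 0.05; Significant at α = 0.01.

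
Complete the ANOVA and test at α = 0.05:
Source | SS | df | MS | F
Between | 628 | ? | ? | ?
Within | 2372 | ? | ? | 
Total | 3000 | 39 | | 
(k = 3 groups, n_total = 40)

df_between = 2, df_within = 37. MS_between = 314.0, MS_within = 64.11. F = 4.898, F_crit ≈ 3.252. Reject H₀.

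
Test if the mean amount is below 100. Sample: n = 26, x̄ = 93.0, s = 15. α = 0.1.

t = (93.0 - 100)/(15/√26) = -2.38, df = 25. Critical t = -1.316. Reject H₀.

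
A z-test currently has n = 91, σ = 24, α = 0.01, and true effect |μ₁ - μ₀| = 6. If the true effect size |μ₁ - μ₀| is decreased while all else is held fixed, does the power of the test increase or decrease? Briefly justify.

Power decreases: a smaller true effect decreases the non-centrality λ = |μ₁ - μ₀|/(σ/√n).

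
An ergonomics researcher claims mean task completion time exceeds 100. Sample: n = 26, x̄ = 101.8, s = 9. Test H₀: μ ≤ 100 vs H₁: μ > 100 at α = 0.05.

t = (101.8 - 100)/(9/√26) = 1.02, df = 25. Critical t = 1.708. Fail to reject H₀.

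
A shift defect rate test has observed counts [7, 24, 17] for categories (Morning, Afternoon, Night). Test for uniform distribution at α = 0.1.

Expected = 16 each. χ² = Σ(O-E)²/E = 9.125. df = 2, critical value = 4.605. Reject H₀.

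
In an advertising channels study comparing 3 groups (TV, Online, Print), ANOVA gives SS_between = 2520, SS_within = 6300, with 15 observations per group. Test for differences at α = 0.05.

df_between = 2, df_within = 42. F = MS_between/MS_within = 1260.0/150.0 = 8.4. F_crit ≈ 3.22. Reject H₀. At least one mean differs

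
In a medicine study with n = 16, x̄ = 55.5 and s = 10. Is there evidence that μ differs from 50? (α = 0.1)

t = (x̄ - μ₀)/(s/√n) = (55.5 - 50)/(10/√16) = 2.2. df = 15, critical t = ±1.753. Reject H₀.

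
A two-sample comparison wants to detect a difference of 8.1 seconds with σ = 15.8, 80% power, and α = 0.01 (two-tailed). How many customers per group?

n per group = 2(z_α/2 + z_β)²σ²/d² = 2×(2.576 + 0.84)²×15.8²/8.1² = 88.8 → n = 89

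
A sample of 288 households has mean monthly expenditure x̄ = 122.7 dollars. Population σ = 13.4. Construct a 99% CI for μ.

CI = x̄ ± z*(σ/√n) = 122.7 ± 2.576(13.4/√288) = 122.7 ± 2.03 = (120.67, 124.73)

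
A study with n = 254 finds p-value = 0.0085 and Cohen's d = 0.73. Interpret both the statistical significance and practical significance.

Statistically significant (p = 0.0085 < 0.05). Cohen's d = 0.73 indicates a medium effect size. Both statistical and practical significance should be considered.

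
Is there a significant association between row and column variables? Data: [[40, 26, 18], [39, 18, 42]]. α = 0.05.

χ² = 9.904. df = 2, critical = 5.991. Reject H₀. Variables are dependent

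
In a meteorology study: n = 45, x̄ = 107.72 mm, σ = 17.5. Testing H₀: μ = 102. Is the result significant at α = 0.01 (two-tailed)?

z = (107.72 - 102)/(17.5/√45) = 2.193. Since |z| ≤ 2.576, not significant at α = 0.01.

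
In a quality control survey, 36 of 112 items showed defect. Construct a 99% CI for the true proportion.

p̂ = 0.321. CI = p̂ ± z*√(p̂(1-p̂)/n) = (0.208, 0.435)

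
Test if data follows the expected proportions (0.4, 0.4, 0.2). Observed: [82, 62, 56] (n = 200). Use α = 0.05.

Expected: [80.0, 80.0, 40.0]. χ² = 10.5. df = 2, critical = 5.991. Reject H₀.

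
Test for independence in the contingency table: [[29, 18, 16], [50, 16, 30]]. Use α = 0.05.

χ² = 3.252. df = 2, critical = 5.991. Fail to reject H₀. No evidence of dependence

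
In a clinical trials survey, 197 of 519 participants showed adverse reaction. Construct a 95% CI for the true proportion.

p̂ = 0.38. CI = p̂ ± z*√(p̂(1-p̂)/n) = (0.338, 0.421)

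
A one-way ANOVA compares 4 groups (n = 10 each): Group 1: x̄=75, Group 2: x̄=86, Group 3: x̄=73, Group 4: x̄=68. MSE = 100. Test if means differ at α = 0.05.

Grand mean = 75.5. SS_between = 1730.0, MS_between = 576.67. F = 5.767, F_crit ≈ 2.866. Reject H₀.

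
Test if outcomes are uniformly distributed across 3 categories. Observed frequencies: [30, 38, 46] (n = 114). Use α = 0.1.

Expected = 38 each. χ² = Σ(O-E)²/E = 3.368. df = 2, critical value = 4.605. Fail to reject H₀.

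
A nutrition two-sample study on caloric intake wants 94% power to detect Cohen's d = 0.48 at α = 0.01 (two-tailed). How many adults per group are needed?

z_{α/2} = 2.576, z_β = Φ⁻¹(0.94) = 1.555. For small effect (d = 0.48): n per group = 2(z_{α/2} + z_β)²/d² = 2(2.576 + 1.555)²/0.48² = 148.1 → 149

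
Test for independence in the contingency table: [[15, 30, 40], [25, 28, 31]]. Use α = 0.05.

χ² = 3.704. df = 2, critical = 5.991. Fail to reject H₀. No evidence of dependence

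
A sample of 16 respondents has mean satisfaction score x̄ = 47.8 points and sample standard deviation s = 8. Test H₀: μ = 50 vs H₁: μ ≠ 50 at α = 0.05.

t = (x̄ - μ₀)/(s/√n) = (47.8 - 50)/(8/√16) = -1.1. df = 15, critical t = ±2.131. Fail to reject H₀.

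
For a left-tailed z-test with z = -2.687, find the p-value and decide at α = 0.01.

p = P(Z < -2.687) = Φ(-2.687) ≈ 0.0036. Since p < 0.01, reject H₀ (significant) at α = 0.01.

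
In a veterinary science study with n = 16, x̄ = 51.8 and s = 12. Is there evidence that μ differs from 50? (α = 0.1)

t = (x̄ - μ₀)/(s/√n) = (51.8 - 50)/(12/√16) = 0.6. df = 15, critical t = ±1.753. Fail to reject H₀.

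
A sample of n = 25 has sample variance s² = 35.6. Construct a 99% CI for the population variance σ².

df = 24. χ²_{0.005} = 45.559, χ²_{0.995} = 9.886. CI for σ² = ((n-1)s²/χ²_{α/2}, (n-1)s²/χ²_{1-α/2}) = (24·35.6/45.559, 24·35.6/9.886) = (18.75, 86.43)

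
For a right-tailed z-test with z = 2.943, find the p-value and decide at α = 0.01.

p = P(Z > 2.943) = 1 - Φ(2.943) ≈ 0.0016. Since p < 0.01, reject H₀ (significant) at α = 0.01.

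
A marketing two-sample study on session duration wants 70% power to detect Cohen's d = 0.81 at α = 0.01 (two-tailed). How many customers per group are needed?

z_{α/2} = 2.576, z_β = Φ⁻¹(0.7) = 0.524. For large effect (d = 0.81): n per group = 2(z_{α/2} + z_β)²/d² = 2(2.576 + 0.524)²/0.81² = 29.3 → 30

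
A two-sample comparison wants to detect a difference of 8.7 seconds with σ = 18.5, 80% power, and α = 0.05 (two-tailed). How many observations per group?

n per group = 2(z_α/2 + z_β)²σ²/d² = 2×(1.96 + 0.84)²×18.5²/8.7² = 70.9 → n = 71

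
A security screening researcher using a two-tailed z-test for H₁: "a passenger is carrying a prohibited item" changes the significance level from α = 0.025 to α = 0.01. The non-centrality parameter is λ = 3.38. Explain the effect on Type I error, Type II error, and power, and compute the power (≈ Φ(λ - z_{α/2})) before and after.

Decreasing α from 0.025 to 0.01:
• Type I error rate decreases (α is the Type I rate by definition).
• Critical value moves from z_{α/2} = 2.241 to 2.576, so power = Φ(λ - z_{α/2}) goes from Φ(3.38 - 2.241) = 0.873 to Φ(3.38 - 2.576) = 0.789.
• Type II error rate β = 1 - power therefore increases (0.127 → 0.211).
Appropriate when false positives are costly — here, detaining an innocent passenger — delay and inconvenience.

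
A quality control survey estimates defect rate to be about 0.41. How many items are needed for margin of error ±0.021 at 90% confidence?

n = z²p(1-p)/E² = 1.645²×0.41×0.59/0.021² = 1484.3 → n = 1485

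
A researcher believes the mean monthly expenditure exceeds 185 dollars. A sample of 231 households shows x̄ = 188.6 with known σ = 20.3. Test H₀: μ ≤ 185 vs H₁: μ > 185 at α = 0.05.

z = 2.695. Critical value: 1.645. Reject H₀.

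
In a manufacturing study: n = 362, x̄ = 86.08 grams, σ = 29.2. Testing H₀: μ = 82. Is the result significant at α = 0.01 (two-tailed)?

z = (86.08 - 82)/(29.2/√362) = 2.658. Since |z| > 2.576, significant at α = 0.01.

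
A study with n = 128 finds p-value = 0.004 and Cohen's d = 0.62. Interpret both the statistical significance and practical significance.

Statistically significant (p = 0.004 < 0.05). Cohen's d = 0.62 indicates a medium effect size. Both statistical and practical significance should be considered.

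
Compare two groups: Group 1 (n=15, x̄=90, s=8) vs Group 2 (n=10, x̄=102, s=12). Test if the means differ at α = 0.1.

Pooled sp = 9.76. t = -3.011, df = 23. Critical t = ±1.714. Reject H₀.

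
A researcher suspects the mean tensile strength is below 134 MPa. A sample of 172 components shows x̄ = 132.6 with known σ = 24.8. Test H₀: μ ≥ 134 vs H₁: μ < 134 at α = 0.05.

z = -0.74. Critical value: -1.645. Fail to reject H₀.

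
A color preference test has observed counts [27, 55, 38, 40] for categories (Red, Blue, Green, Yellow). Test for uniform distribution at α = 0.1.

Expected = 40 each. χ² = Σ(O-E)²/E = 9.95. df = 3, critical value = 6.251. Reject H₀.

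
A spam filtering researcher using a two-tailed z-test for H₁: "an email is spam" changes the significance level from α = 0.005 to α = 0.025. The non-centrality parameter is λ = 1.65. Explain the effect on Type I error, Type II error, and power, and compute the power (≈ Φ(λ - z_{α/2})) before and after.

Increasing α from 0.005 to 0.025:
• Type I error rate increases (α is the Type I rate by definition).
• Critical value moves from z_{α/2} = 2.807 to 2.241, so power = Φ(λ - z_{α/2}) goes from Φ(1.65 - 2.807) = 0.124 to Φ(1.65 - 2.241) = 0.277.
• Type II error rate β = 1 - power therefore decreases (0.876 → 0.723).
Appropriate when false negatives are costly — here, a spam email lands in the inbox.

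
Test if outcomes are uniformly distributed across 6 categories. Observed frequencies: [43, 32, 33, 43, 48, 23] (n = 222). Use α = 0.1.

Expected = 37 each. χ² = Σ(O-E)²/E = 11.622. df = 5, critical value = 9.236. Reject H₀.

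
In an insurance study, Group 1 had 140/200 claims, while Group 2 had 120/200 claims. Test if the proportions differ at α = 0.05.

p̂₁ = 0.7, p̂₂ = 0.6, pooled p̂ = 0.65. z = 2.097. Critical: ±1.96. Reject H₀.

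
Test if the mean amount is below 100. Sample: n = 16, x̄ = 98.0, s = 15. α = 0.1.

t = (98.0 - 100)/(15/√16) = -0.533, df = 15. Critical t = -1.341. Fail to reject H₀.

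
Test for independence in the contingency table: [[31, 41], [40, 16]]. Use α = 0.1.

χ² = 10.266. df = 1, critical = 2.706. Reject H₀. Variables are dependent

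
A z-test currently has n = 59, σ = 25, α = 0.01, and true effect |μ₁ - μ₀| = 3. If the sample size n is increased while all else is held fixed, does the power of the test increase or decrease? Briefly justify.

Power increases: a larger n shrinks the standard error σ/√n, moving the sampling distribution under H₁ further from the critical value.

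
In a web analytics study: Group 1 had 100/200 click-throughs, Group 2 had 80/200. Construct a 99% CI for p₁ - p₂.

p̂₁ = 0.5, p̂₂ = 0.4. Difference = 0.1. CI = (-0.028, 0.228)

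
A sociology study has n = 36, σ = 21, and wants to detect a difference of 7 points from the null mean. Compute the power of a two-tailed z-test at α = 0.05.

SE = σ/√n = 21/√36 = 3.5. Non-centrality λ = d/SE = 7/3.5 = 2.0. Power ≈ Φ(λ - z_{α/2}) = Φ(2.0 - 1.96) = Φ(0.04) = 0.516.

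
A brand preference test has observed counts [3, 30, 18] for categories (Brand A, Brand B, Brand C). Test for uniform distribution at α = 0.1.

Expected = 17 each. χ² = Σ(O-E)²/E = 21.529. df = 2, critical value = 4.605. Reject H₀.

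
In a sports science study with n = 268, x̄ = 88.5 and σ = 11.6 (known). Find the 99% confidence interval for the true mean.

CI = x̄ ± z*(σ/√n) = 88.5 ± 2.576(11.6/√268) = 88.5 ± 1.83 = (86.67, 90.33)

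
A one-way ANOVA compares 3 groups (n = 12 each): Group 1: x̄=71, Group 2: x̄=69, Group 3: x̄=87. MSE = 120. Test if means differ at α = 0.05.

Grand mean = 75.67. SS_between = 2336.0, MS_between = 1168.0. F = 9.733, F_crit ≈ 3.285. Reject H₀.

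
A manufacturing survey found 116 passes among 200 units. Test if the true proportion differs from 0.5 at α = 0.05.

p̂ = 0.58, p₀ = 0.5. z = (p̂ - p₀)/√(p₀(1-p₀)/n) = 2.263. Critical: ±1.96. Reject H₀.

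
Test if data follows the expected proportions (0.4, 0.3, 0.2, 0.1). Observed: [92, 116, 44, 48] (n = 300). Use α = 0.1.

Expected: [120.0, 90.0, 60.0, 30.0]. χ² = 29.111. df = 3, critical = 6.251. Reject H₀.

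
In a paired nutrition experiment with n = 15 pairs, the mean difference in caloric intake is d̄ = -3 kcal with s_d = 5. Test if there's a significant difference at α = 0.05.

t = d̄/(s_d/√n) = -3/(5/√15) = -2.324. df = 14, critical t = ±2.145. Reject H₀.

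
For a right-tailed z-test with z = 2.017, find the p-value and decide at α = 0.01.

p = P(Z > 2.017) = 1 - Φ(2.017) ≈ 0.0218. Since p ≥ 0.01, fail to reject H₀ (not significant) at α = 0.01.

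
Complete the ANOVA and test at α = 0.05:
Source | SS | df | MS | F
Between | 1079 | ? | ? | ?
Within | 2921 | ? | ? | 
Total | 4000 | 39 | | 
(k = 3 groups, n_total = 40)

df_between = 2, df_within = 37. MS_between = 539.5, MS_within = 78.95. F = 6.834, F_crit ≈ 3.252. Reject H₀.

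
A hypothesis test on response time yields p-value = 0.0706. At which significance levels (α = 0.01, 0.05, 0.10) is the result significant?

p = 0.0706. Significant at: α = 0.1.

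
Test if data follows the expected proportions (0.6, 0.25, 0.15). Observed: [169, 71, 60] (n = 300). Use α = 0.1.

Expected: [180.0, 75.0, 45.0]. χ² = 5.886. df = 2, critical = 4.605. Reject H₀.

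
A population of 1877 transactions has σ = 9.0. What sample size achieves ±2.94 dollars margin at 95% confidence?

Without FPC: n₀ = (1.96×9.0/2.94)² = 36.0. With FPC: n = n₀N/(n₀+N-1) = 35.3 → n = 36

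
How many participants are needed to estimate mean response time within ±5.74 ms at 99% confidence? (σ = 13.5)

n = (z*σ/E)² = (2.576×13.5/5.74)² = 36.7 → n = 37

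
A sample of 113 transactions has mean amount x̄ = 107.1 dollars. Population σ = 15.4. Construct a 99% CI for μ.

CI = x̄ ± z*(σ/√n) = 107.1 ± 2.576(15.4/√113) = 107.1 ± 3.73 = (103.37, 110.83)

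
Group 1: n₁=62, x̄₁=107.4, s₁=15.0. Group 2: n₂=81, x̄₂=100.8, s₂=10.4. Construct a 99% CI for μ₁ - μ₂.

Difference = 6.6. SE = √(15.0²/62 + 10.4²/81) = 2.228. CI = (0.86, 12.34)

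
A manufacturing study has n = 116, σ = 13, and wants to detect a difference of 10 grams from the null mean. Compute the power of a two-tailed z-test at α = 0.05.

SE = σ/√n = 13/√116 = 1.207. Non-centrality λ = d/SE = 10/1.207 = 8.285. Power ≈ Φ(λ - z_{α/2}) = Φ(8.285 - 1.96) = Φ(6.325) = 1.0.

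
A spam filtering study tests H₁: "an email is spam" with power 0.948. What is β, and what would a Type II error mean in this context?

β = 1 - power = 1 - 0.948 = 0.052. A Type II error is failing to reject H₀ when H₀ is false (false negative) — here, failing to conclude that an email is spam when in fact it is true. Consequence: a spam email lands in the inbox.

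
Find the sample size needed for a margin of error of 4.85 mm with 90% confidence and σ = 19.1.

n = (z*σ/E)² = (1.645×19.1/4.85)² = 42.0 → n = 42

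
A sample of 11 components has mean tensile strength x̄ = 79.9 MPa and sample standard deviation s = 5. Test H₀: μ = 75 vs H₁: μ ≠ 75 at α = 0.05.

t = (x̄ - μ₀)/(s/√n) = (79.9 - 75)/(5/√11) = 3.25. df = 10, critical t = ±2.228. Reject H₀.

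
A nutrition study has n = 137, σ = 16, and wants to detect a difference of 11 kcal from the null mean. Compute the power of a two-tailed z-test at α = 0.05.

SE = σ/√n = 16/√137 = 1.367. Non-centrality λ = d/SE = 11/1.367 = 8.047. Power ≈ Φ(λ - z_{α/2}) = Φ(8.047 - 1.96) = Φ(6.087) = 1.0.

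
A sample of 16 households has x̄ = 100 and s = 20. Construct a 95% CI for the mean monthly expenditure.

CI = x̄ ± t*(s/√n) = 100 ± 2.131(20/√16) = (89.34, 110.66)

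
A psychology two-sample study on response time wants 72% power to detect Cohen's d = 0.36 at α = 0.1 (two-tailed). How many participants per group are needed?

z_{α/2} = 1.645, z_β = Φ⁻¹(0.72) = 0.583. For small effect (d = 0.36): n per group = 2(z_{α/2} + z_β)²/d² = 2(1.645 + 0.583)²/0.36² = 76.6 → 77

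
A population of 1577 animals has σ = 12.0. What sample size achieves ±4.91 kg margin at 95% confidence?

Without FPC: n₀ = (1.96×12.0/4.91)² = 22.946. With FPC: n = n₀N/(n₀+N-1) = 22.6 → n = 23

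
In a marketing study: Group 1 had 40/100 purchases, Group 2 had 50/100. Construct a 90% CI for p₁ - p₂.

p̂₁ = 0.4, p̂₂ = 0.5. Difference = -0.1. CI = (-0.215, 0.015)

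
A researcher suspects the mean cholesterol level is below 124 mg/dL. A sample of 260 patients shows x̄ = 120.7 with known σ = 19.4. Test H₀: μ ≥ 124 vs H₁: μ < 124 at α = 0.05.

z = -2.743. Critical value: -1.645. Reject H₀.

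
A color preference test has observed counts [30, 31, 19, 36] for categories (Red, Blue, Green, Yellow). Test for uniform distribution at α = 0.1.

Expected = 29 each. χ² = Σ(O-E)²/E = 5.31. df = 3, critical value = 6.251. Fail to reject H₀.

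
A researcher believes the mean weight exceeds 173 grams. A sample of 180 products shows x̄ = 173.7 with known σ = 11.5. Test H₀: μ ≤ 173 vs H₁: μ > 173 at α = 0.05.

z = 0.817. Critical value: 1.645. Fail to reject H₀.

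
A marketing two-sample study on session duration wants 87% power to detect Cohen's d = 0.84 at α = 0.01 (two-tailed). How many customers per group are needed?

z_{α/2} = 2.576, z_β = Φ⁻¹(0.87) = 1.126. For large effect (d = 0.84): n per group = 2(z_{α/2} + z_β)²/d² = 2(2.576 + 1.126)²/0.84² = 38.8 → 39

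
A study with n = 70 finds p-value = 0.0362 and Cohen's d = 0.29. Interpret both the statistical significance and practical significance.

Statistically significant (p = 0.0362 < 0.05). Cohen's d = 0.29 indicates a small effect size. Both statistical and practical significance should be considered.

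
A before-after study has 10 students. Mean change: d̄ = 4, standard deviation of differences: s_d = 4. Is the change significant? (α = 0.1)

t = d̄/(s_d/√n) = 4/(4/√10) = 3.162. df = 9, critical t = ±1.833. Reject H₀.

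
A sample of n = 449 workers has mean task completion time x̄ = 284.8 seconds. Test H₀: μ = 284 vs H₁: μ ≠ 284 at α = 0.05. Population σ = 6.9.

z = (x̄ - μ₀)/(σ/√n) = (284.8 - 284)/(6.9/√449) = 2.457. Critical value: ±1.96. Since |2.457| > 1.96, Reject H₀.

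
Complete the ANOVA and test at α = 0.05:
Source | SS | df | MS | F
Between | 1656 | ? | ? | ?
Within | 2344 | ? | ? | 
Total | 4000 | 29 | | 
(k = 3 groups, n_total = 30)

df_between = 2, df_within = 27. MS_between = 828.0, MS_within = 86.81. F = 9.538, F_crit ≈ 3.354. Reject H₀.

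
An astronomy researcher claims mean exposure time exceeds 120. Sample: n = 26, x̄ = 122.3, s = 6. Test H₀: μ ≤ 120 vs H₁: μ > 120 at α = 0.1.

t = (122.3 - 120)/(6/√26) = 1.955, df = 25. Critical t = 1.316. Reject H₀.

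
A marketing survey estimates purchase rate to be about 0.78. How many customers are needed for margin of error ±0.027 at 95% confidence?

n = z²p(1-p)/E² = 1.96²×0.78×0.22/0.027² = 904.3 → n = 905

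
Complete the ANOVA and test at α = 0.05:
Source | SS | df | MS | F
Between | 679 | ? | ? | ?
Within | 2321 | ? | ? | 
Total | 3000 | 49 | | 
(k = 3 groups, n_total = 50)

df_between = 2, df_within = 47. MS_between = 339.5, MS_within = 49.38. F = 6.875, F_crit ≈ 3.195. Reject H₀.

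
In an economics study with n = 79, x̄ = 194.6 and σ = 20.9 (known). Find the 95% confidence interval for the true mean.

CI = x̄ ± z*(σ/√n) = 194.6 ± 1.96(20.9/√79) = 194.6 ± 4.61 = (189.99, 199.21)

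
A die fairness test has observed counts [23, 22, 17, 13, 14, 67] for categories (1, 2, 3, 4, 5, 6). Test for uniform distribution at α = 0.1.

Expected = 26 each. χ² = Σ(O-E)²/E = 80.769. df = 5, critical value = 9.236. Reject H₀.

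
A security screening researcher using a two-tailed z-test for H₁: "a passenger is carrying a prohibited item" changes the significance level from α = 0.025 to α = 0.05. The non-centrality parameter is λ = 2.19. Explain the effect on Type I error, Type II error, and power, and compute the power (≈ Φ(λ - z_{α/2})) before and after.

Increasing α from 0.025 to 0.05:
• Type I error rate increases (α is the Type I rate by definition).
• Critical value moves from z_{α/2} = 2.241 to 1.96, so power = Φ(λ - z_{α/2}) goes from Φ(2.19 - 2.241) = 0.48 to Φ(2.19 - 1.96) = 0.591.
• Type II error rate β = 1 - power therefore decreases (0.52 → 0.409).
Appropriate when false negatives are costly — here, letting a prohibited item through — security breach.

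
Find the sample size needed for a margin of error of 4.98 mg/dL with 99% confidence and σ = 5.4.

n = (z*σ/E)² = (2.576×5.4/4.98)² = 7.8 → n = 8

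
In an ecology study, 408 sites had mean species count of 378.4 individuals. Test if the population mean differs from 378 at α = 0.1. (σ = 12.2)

z = (x̄ - μ₀)/(σ/√n) = (378.4 - 378)/(12.2/√408) = 0.662. Critical value: ±1.645. Since |0.662| ≤ 1.645, Fail to reject H₀.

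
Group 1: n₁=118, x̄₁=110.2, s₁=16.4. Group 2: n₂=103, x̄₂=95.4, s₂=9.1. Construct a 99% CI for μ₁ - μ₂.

Difference = 14.8. SE = √(16.4²/118 + 9.1²/103) = 1.756. CI = (10.28, 19.32)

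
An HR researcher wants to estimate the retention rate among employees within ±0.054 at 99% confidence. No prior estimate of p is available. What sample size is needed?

Conservative approach: use p = 0.5 (maximizes p(1-p) = 0.25). n = z²(0.25)/E² = 2.576²×0.25/0.054² = 568.9 → n = 569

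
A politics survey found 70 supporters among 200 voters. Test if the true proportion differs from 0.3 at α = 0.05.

p̂ = 0.35, p₀ = 0.3. z = (p̂ - p₀)/√(p₀(1-p₀)/n) = 1.543. Critical: ±1.96. Fail to reject H₀.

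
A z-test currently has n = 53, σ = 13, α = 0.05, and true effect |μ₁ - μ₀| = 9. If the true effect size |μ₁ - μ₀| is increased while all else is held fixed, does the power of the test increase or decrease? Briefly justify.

Power increases: a larger true effect increases the non-centrality λ = |μ₁ - μ₀|/(σ/√n).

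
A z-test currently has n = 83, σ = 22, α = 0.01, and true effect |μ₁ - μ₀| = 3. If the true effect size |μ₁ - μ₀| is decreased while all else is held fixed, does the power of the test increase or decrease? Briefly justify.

Power decreases: a smaller true effect decreases the non-centrality λ = |μ₁ - μ₀|/(σ/√n).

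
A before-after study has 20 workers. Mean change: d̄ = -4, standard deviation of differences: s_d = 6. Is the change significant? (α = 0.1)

t = d̄/(s_d/√n) = -4/(6/√20) = -2.981. df = 19, critical t = ±1.729. Reject H₀.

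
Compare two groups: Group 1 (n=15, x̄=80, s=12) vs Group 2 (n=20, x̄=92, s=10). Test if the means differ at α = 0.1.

Pooled sp = 10.89. t = -3.225, df = 33. Critical t = ±1.692. Reject H₀.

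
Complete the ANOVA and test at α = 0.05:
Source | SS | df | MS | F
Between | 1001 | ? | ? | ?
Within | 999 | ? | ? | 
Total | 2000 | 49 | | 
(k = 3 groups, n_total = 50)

df_between = 2, df_within = 47. MS_between = 500.5, MS_within = 21.26. F = 23.547, F_crit ≈ 3.195. Reject H₀.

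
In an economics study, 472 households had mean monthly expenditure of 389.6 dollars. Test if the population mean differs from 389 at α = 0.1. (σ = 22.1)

z = (x̄ - μ₀)/(σ/√n) = (389.6 - 389)/(22.1/√472) = 0.59. Critical value: ±1.645. Since |0.59| ≤ 1.645, Fail to reject H₀.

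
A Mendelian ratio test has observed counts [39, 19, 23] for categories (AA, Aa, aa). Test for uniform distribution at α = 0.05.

Expected = 27 each. χ² = Σ(O-E)²/E = 8.296. df = 2, critical value = 5.991. Reject H₀.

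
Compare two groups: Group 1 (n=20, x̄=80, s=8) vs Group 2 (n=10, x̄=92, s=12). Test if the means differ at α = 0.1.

Pooled sp = 9.47. t = -3.271, df = 28. Critical t = ±1.701. Reject H₀.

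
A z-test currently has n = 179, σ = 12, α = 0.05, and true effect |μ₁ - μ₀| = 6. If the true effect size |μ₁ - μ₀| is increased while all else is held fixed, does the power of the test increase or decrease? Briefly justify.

Power increases: a larger true effect increases the non-centrality λ = |μ₁ - μ₀|/(σ/√n).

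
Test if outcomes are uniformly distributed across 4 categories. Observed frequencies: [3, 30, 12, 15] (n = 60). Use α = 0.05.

Expected = 15 each. χ² = Σ(O-E)²/E = 25.2. df = 3, critical value = 7.815. Reject H₀.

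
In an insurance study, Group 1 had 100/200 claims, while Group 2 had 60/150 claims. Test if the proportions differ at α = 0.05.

p̂₁ = 0.5, p̂₂ = 0.4, pooled p̂ = 0.457. z = 1.858. Critical: ±1.96. Fail to reject H₀.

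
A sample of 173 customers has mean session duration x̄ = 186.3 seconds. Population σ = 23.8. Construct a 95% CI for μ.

CI = x̄ ± z*(σ/√n) = 186.3 ± 1.96(23.8/√173) = 186.3 ± 3.55 = (182.75, 189.85)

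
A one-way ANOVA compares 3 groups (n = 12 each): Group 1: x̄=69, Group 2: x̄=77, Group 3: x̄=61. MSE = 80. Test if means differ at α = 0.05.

Grand mean = 69.0. SS_between = 1536.0, MS_between = 768.0. F = 9.6, F_crit ≈ 3.285. Reject H₀.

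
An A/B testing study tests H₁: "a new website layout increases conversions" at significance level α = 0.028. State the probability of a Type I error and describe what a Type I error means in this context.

P(Type I error) = α = 0.028. A Type I error is rejecting H₀ when H₀ is actually true (false positive) — here, concluding that a new website layout increases conversions when in fact this is not the case. Consequence: rolling out a layout that doesn't actually help — wasted engineering effort.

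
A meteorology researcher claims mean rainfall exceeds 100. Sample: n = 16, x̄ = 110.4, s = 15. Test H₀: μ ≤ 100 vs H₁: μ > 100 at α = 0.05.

t = (110.4 - 100)/(15/√16) = 2.773, df = 15. Critical t = 1.753. Reject H₀.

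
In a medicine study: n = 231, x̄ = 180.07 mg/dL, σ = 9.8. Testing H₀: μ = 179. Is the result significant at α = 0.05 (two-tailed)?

z = (180.07 - 179)/(9.8/√231) = 1.659. Since |z| ≤ 1.96, not significant at α = 0.05.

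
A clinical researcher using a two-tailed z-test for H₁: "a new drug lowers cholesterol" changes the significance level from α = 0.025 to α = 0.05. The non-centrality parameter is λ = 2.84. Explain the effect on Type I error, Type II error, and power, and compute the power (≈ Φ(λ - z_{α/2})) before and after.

Increasing α from 0.025 to 0.05:
• Type I error rate increases (α is the Type I rate by definition).
• Critical value moves from z_{α/2} = 2.241 to 1.96, so power = Φ(λ - z_{α/2}) goes from Φ(2.84 - 2.241) = 0.725 to Φ(2.84 - 1.96) = 0.811.
• Type II error rate β = 1 - power therefore decreases (0.275 → 0.189).
Appropriate when false negatives are costly — here, shelving an effective drug — patients miss out on a treatment that would have helped.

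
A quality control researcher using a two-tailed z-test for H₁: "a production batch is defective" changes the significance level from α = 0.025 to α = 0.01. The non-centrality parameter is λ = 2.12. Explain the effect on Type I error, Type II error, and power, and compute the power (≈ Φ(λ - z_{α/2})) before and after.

Decreasing α from 0.025 to 0.01:
• Type I error rate decreases (α is the Type I rate by definition).
• Critical value moves from z_{α/2} = 2.241 to 2.576, so power = Φ(λ - z_{α/2}) goes from Φ(2.12 - 2.241) = 0.452 to Φ(2.12 - 2.576) = 0.324.
• Type II error rate β = 1 - power therefore increases (0.548 → 0.676).
Appropriate when false positives are costly — here, scrapping a good batch — wasted material and cost for no reason.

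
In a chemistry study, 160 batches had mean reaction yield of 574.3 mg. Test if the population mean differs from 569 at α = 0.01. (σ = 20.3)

z = (x̄ - μ₀)/(σ/√n) = (574.3 - 569)/(20.3/√160) = 3.302. Critical value: ±2.576. Since |3.302| > 2.576, Reject H₀.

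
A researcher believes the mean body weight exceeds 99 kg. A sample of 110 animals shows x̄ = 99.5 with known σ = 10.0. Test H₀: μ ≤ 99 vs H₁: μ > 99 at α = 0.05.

z = 0.524. Critical value: 1.645. Fail to reject H₀.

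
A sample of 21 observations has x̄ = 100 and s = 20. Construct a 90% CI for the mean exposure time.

CI = x̄ ± t*(s/√n) = 100 ± 1.725(20/√21) = (92.47, 107.53)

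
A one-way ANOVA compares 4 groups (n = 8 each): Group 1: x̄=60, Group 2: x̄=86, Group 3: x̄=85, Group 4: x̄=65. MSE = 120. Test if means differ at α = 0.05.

Grand mean = 74.0. SS_between = 4336.0, MS_between = 1445.33. F = 12.044, F_crit ≈ 2.947. Reject H₀.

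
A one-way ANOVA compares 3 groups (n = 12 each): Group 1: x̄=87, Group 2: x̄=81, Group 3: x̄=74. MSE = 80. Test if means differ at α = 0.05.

Grand mean = 80.67. SS_between = 1016.0, MS_between = 508.0. F = 6.35, F_crit ≈ 3.285. Reject H₀.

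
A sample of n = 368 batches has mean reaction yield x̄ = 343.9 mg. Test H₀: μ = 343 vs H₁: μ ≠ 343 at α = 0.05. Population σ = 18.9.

z = (x̄ - μ₀)/(σ/√n) = (343.9 - 343)/(18.9/√368) = 0.913. Critical value: ±1.96. Since |0.913| ≤ 1.96, Fail to reject H₀.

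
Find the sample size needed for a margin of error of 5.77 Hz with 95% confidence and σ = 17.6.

n = (z*σ/E)² = (1.96×17.6/5.77)² = 35.7 → n = 36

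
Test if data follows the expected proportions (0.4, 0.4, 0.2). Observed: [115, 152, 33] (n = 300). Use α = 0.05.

Expected: [120.0, 120.0, 60.0]. χ² = 20.892. df = 2, critical = 5.991. Reject H₀.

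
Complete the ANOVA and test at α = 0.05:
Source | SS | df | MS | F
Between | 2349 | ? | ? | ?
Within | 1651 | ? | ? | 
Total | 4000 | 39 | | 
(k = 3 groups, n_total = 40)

df_between = 2, df_within = 37. MS_between = 1174.5, MS_within = 44.62. F = 26.321, F_crit ≈ 3.252. Reject H₀.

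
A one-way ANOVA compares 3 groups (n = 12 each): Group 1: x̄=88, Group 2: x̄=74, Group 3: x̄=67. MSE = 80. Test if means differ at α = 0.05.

Grand mean = 76.33. SS_between = 2744.0, MS_between = 1372.0. F = 17.15, F_crit ≈ 3.285. Reject H₀.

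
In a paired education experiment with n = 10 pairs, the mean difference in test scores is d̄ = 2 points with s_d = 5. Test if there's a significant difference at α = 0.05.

t = d̄/(s_d/√n) = 2/(5/√10) = 1.265. df = 9, critical t = ±2.262. Fail to reject H₀.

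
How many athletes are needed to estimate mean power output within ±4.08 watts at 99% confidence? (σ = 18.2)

n = (z*σ/E)² = (2.576×18.2/4.08)² = 132.04 → n = 133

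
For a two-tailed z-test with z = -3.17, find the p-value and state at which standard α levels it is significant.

p = 2·P(Z > |-3.17|) = 2·(1 - Φ(3.17)) ≈ 0.0015. Significant at α = 0.1; Significant at α = 0.05; Significant at α = 0.01.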